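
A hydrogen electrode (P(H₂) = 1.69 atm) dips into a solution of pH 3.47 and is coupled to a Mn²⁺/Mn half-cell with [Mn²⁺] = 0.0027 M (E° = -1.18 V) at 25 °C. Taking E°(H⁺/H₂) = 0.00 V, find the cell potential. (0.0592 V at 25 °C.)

1.04 V

The hydrogen couple is the cathode, so E°_cell = 1.18 V; n = 2.
[H⁺] = 10^(−3.47) = 3.4 × 10^-4 M, and Q = [Mn²⁺]·P(H₂) / [H⁺]^2 = 3.97 × 10^4.
E = E° − (0.0592/2) log Q = 1.18 − (0.0592/2)(4.599) = 1.044 V.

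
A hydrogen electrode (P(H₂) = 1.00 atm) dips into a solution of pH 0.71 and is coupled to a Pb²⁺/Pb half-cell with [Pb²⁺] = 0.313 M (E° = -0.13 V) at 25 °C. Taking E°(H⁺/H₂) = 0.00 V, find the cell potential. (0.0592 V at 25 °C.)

The hydrogen couple is the cathode, so E°_cell = 0.13 V; n = 2.
[H⁺] = 10^(−0.71) = 0.19 M, and Q = [Pb²⁺]·P(H₂) / [H⁺]^2 = 8.23.
E = E° − (0.0592/2) log Q = 0.13 − (0.0592/2)(0.916) = 0.103 V.

0.10 V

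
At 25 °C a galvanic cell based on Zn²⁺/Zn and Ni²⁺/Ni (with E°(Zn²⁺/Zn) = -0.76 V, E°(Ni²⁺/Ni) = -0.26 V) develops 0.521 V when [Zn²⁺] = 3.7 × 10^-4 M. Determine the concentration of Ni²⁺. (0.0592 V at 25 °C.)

From the Nernst equation, log Q = n(E° − E)/0.0592 = 2(0.50 − 0.521)/0.0592 = -0.709, so Q = 0.195.
With Q = [Zn²⁺]/[Ni²⁺] and the known concentrations, [Ni²⁺] in the denominator gives [Ni²⁺] = 0.0019 M.

0.0019 M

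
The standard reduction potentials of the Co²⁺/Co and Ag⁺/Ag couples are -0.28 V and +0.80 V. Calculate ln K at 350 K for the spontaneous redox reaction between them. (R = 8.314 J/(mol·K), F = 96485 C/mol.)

ln K = 71.6

E°_cell = +0.80 − (-0.28) = 1.08 V, with n = 2 electrons transferred.
At equilibrium E = 0, so the Nernst equation gives ln K = nFE°/RT = (2)(96485)(1.08)/((8.314)(350)) = 71.62.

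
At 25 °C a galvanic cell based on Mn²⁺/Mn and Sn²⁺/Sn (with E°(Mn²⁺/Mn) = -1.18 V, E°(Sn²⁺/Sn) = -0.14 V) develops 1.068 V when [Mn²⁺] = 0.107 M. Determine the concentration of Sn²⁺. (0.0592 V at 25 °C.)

From the Nernst equation, log Q = n(E° − E)/0.0592 = 2(1.04 − 1.068)/0.0592 = -0.946, so Q = 0.113.
With Q = [Mn²⁺]/[Sn²⁺] and the known concentrations, [Sn²⁺] in the denominator gives [Sn²⁺] = 0.94 M.

0.94 M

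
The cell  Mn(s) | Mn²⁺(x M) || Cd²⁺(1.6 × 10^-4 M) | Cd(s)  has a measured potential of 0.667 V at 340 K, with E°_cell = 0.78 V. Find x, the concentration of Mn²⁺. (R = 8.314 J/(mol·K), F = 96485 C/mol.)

From the Nernst equation, ln Q = nF(E° − E)/RT = 2×96485×(0.78 − 0.667)/(8.314×340) = 7.714, so Q = 2240.
With Q = [Mn²⁺]/[Cd²⁺] and the known concentrations, [Mn²⁺] in the numerator gives [Mn²⁺] = 0.36 M.

0.36 M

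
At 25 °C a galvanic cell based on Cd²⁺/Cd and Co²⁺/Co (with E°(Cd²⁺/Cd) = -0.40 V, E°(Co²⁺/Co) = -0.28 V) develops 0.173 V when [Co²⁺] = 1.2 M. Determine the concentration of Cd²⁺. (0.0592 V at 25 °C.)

0.019 M

From the Nernst equation, log Q = n(E° − E)/0.0592 = 2(0.12 − 0.173)/0.0592 = -1.791, so Q = 0.0162.
With Q = [Cd²⁺]/[Co²⁺] and the known concentrations, [Cd²⁺] in the numerator gives [Cd²⁺] = 0.019 M.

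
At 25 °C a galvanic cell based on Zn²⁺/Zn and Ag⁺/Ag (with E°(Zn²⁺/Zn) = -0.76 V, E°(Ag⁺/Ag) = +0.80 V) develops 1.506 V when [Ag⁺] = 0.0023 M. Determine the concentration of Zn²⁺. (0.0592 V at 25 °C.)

3.5 × 10^-4 M

From the Nernst equation, log Q = n(E° − E)/0.0592 = 2(1.56 − 1.506)/0.0592 = 1.824, so Q = 66.7.
With Q = [Zn²⁺]/[Ag⁺]^2 and the known concentrations, [Zn²⁺] in the numerator gives [Zn²⁺] = 3.5 × 10^-4 M.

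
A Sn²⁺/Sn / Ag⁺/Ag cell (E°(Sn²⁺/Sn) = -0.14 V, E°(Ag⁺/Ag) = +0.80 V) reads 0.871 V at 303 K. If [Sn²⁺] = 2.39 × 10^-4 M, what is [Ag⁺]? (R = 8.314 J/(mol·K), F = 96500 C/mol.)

0.0011 M

From the Nernst equation, ln Q = nF(E° − E)/RT = 2×96500×(0.94 − 0.871)/(8.314×303) = 5.286, so Q = 198.
With Q = [Sn²⁺]/[Ag⁺]^2 and the known concentrations, [Ag⁺]^2 in the denominator gives [Ag⁺] = 0.0011 M.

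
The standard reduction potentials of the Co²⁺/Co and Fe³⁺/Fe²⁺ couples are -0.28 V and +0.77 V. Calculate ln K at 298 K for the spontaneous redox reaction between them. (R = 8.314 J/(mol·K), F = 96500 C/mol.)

ln K = 81.8

E°_cell = +0.77 − (-0.28) = 1.05 V, with n = 2 electrons transferred.
At equilibrium E = 0, so the Nernst equation gives ln K = nFE°/RT = (2)(96500)(1.05)/((8.314)(298)) = 81.79.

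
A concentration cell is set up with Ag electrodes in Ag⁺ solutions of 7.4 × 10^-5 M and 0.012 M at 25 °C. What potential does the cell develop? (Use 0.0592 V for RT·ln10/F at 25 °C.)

0.13 V

Both half-cells are Ag⁺/Ag, so E°_cell = 0. The concentrated side is the cathode; the cell reaction moves Ag⁺ from high to low concentration with n = 1.
Q = [Ag⁺]_dilute/[Ag⁺]_conc = 7.4 × 10^-5/0.012 = 0.00617.
E = 0 − (0.0592/1) log Q = −(0.0592/1)(-2.210) = 0.1308 V.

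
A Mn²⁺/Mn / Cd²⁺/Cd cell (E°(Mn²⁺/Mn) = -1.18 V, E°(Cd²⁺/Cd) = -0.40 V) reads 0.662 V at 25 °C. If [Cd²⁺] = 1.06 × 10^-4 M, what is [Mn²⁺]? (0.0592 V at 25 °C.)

1.0 M

From the Nernst equation, log Q = n(E° − E)/0.0592 = 2(0.78 − 0.662)/0.0592 = 3.986, so Q = 9690.
With Q = [Mn²⁺]/[Cd²⁺] and the known concentrations, [Mn²⁺] in the numerator gives [Mn²⁺] = 1.0 M.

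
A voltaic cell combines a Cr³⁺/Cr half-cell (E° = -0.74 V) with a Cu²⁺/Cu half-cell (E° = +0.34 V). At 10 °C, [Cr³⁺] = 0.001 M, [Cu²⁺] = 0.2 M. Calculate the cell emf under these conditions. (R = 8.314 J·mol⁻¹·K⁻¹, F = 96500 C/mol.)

1.12 V

The Cu²⁺/Cu couple has the higher reduction potential and acts as the cathode, so E°_cell = +0.34 − (-0.74) = 1.08 V.
Balancing electrons gives n = 6; the reaction quotient is Q = [Cr³⁺]^2/[Cu²⁺]^3 = 1.25 × 10^-4.
E = E° − (RT/nF) ln Q = 1.08 − (8.314×283)/(6×96500) × (-8.987) = 1.080 + 0.037 = 1.117 V.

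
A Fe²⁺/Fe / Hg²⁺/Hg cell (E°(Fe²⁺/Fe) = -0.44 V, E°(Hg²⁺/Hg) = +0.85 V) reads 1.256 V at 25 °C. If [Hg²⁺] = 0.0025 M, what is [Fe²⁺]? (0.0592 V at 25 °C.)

From the Nernst equation, log Q = n(E° − E)/0.0592 = 2(1.29 − 1.256)/0.0592 = 1.149, so Q = 14.1.
With Q = [Fe²⁺]/[Hg²⁺] and the known concentrations, [Fe²⁺] in the numerator gives [Fe²⁺] = 0.035 M.

0.035 M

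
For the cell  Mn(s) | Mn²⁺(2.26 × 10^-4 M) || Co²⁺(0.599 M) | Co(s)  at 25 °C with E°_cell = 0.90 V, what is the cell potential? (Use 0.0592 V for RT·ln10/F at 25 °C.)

1.00 V

Balancing electrons gives n = 2; the reaction quotient is Q = [Mn²⁺]/[Co²⁺] = 3.77 × 10^-4.
At 25 °C, E = E° − (0.0592/n) log Q = 0.90 − (0.0592/2)(-3.423) = 0.900 + 0.101 = 1.001 V.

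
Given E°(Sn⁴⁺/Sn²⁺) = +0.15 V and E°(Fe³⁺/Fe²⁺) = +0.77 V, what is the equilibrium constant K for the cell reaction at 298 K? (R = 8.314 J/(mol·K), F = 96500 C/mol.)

9.4 × 10^20

E°_cell = +0.77 − (+0.15) = 0.62 V, with n = 2 electrons transferred.
At equilibrium E = 0, so the Nernst equation gives ln K = nFE°/RT = (2)(96500)(0.62)/((8.314)(298)) = 48.30.
K = e^48.30 = 9.4 × 10^20.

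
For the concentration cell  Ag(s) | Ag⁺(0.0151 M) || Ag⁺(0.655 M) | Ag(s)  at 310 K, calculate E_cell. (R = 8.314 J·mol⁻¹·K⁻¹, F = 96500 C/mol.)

Both half-cells are Ag⁺/Ag, so E°_cell = 0. The concentrated side is the cathode; the cell reaction moves Ag⁺ from high to low concentration with n = 1.
Q = [Ag⁺]_dilute/[Ag⁺]_conc = 0.0151/0.655 = 0.0231.
E = 0 − (RT/nF) ln Q = −((8.314×310)/(1×96500))(-3.770) = 0.1007 V.

0.10 V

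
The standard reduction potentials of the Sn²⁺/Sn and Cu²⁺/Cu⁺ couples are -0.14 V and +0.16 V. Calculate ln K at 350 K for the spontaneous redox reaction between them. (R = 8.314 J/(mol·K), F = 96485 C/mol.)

E°_cell = +0.16 − (-0.14) = 0.30 V, with n = 2 electrons transferred.
At equilibrium E = 0, so the Nernst equation gives ln K = nFE°/RT = (2)(96485)(0.30)/((8.314)(350)) = 19.89.

ln K = 19.9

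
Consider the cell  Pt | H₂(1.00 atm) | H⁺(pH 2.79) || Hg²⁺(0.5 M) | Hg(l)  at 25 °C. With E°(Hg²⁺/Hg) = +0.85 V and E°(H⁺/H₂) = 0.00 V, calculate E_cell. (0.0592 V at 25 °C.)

1.01 V

The Hg²⁺/Hg couple is the cathode, so E°_cell = 0.85 V; n = 2.
[H⁺] = 10^(−2.79) = 0.0016 M, and Q = [H⁺]^2 / ([Hg²⁺]·P(H₂)) = 5.26 × 10^-6.
E = E° − (0.0592/2) log Q = 0.85 − (0.0592/2)(-5.279) = 1.006 V.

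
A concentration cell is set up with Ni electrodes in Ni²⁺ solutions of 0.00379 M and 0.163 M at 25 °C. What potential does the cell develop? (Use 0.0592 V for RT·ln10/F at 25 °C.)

Both half-cells are Ni²⁺/Ni, so E°_cell = 0. The concentrated side is the cathode; the cell reaction moves Ni²⁺ from high to low concentration with n = 2.
Q = [Ni²⁺]_dilute/[Ni²⁺]_conc = 0.00379/0.163 = 0.0233.
E = 0 − (0.0592/2) log Q = −(0.0592/2)(-1.634) = 0.0484 V.

0.048 V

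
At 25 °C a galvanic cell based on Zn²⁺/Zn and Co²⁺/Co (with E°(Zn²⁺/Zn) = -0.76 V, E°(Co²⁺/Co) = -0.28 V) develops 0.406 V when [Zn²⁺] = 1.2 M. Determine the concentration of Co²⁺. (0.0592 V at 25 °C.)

0.0038 M

From the Nernst equation, log Q = n(E° − E)/0.0592 = 2(0.48 − 0.406)/0.0592 = 2.500, so Q = 316.
With Q = [Zn²⁺]/[Co²⁺] and the known concentrations, [Co²⁺] in the denominator gives [Co²⁺] = 0.0038 M.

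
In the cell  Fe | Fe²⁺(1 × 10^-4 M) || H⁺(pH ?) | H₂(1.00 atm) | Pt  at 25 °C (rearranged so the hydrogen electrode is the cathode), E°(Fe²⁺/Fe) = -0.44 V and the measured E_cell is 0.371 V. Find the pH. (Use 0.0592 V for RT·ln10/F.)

E°_cell = 0.44 V and n = 2.
log Q = n(E° − E)/0.0592 = 2×(0.44 − 0.371)/0.0592 = 2.331.
With Q = [Fe²⁺]·P(H₂) / [H⁺]^2, solving for [H⁺] gives log[H⁺] = -3.166, so pH = 3.17.

pH = 3.17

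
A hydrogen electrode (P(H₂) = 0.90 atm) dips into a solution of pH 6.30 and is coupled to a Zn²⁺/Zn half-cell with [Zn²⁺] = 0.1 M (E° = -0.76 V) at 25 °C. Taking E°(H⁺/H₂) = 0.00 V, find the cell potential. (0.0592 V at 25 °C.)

The hydrogen couple is the cathode, so E°_cell = 0.76 V; n = 2.
[H⁺] = 10^(−6.30) = 5 × 10^-7 M, and Q = [Zn²⁺]·P(H₂) / [H⁺]^2 = 3.58 × 10^11.
E = E° − (0.0592/2) log Q = 0.76 − (0.0592/2)(11.554) = 0.418 V.

0.42 V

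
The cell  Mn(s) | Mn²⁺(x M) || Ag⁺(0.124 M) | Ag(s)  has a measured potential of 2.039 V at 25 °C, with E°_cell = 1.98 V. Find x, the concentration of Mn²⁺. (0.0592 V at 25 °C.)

From the Nernst equation, log Q = n(E° − E)/0.0592 = 2(1.98 − 2.039)/0.0592 = -1.993, so Q = 0.0102.
With Q = [Mn²⁺]/[Ag⁺]^2 and the known concentrations, [Mn²⁺] in the numerator gives [Mn²⁺] = 1.6 × 10^-4 M.

1.6 × 10^-4 M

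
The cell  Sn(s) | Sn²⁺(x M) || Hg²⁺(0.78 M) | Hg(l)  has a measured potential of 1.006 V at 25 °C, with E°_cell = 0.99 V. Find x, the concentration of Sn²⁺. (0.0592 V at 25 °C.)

0.22 M

From the Nernst equation, log Q = n(E° − E)/0.0592 = 2(0.99 − 1.006)/0.0592 = -0.541, so Q = 0.288.
With Q = [Sn²⁺]/[Hg²⁺] and the known concentrations, [Sn²⁺] in the numerator gives [Sn²⁺] = 0.22 M.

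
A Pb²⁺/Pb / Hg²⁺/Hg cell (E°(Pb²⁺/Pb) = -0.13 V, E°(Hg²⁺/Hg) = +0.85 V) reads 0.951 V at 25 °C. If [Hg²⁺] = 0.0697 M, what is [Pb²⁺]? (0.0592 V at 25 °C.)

From the Nernst equation, log Q = n(E° − E)/0.0592 = 2(0.98 − 0.951)/0.0592 = 0.980, so Q = 9.54.
With Q = [Pb²⁺]/[Hg²⁺] and the known concentrations, [Pb²⁺] in the numerator gives [Pb²⁺] = 0.67 M.

0.67 M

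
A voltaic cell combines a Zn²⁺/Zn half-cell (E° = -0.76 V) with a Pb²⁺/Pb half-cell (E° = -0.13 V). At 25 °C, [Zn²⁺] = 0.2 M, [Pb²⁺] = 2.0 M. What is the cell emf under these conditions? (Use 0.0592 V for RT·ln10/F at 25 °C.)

The Pb²⁺/Pb couple has the higher reduction potential and acts as the cathode, so E°_cell = -0.13 − (-0.76) = 0.63 V.
Balancing electrons gives n = 2; the reaction quotient is Q = [Zn²⁺]/[Pb²⁺] = 0.100.
At 25 °C, E = E° − (0.0592/n) log Q = 0.63 − (0.0592/2)(-1.000) = 0.630 + 0.030 = 0.660 V.

0.660 V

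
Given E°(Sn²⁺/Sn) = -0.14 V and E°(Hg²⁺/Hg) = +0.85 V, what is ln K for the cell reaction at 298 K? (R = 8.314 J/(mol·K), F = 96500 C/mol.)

E°_cell = +0.85 − (-0.14) = 0.99 V, with n = 2 electrons transferred.
At equilibrium E = 0, so the Nernst equation gives ln K = nFE°/RT = (2)(96500)(0.99)/((8.314)(298)) = 77.12.

ln K = 77.1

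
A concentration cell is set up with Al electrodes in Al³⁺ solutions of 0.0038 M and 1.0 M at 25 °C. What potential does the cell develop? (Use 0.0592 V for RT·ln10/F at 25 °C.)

0.048 V

Both half-cells are Al³⁺/Al, so E°_cell = 0. The concentrated side is the cathode; the cell reaction moves Al³⁺ from high to low concentration with n = 3.
Q = [Al³⁺]_dilute/[Al³⁺]_conc = 0.0038/1.0 = 0.00380.
E = 0 − (0.0592/3) log Q = −(0.0592/3)(-2.420) = 0.0478 V.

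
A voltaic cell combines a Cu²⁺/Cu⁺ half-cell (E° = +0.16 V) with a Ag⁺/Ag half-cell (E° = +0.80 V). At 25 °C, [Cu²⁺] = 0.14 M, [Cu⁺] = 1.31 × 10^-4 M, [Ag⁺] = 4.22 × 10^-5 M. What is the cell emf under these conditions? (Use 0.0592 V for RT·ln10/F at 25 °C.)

0.202 V

The Ag⁺/Ag couple has the higher reduction potential and acts as the cathode, so E°_cell = +0.80 − (+0.16) = 0.64 V.
Balancing electrons gives n = 1; the reaction quotient is Q = [Cu²⁺]/([Cu⁺]·[Ag⁺]) = 2.53 × 10^7.
At 25 °C, E = E° − (0.0592/n) log Q = 0.64 − (0.0592/1)(7.404) = 0.640 − 0.438 = 0.202 V.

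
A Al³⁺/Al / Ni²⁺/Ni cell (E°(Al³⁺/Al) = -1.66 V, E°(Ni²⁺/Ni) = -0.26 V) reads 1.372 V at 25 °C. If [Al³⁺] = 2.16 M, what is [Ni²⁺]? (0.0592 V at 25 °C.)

From the Nernst equation, log Q = n(E° − E)/0.0592 = 6(1.40 − 1.372)/0.0592 = 2.838, so Q = 688.
With Q = [Al³⁺]^2/[Ni²⁺]^3 and the known concentrations, [Ni²⁺]^3 in the denominator gives [Ni²⁺] = 0.19 M.

0.19 M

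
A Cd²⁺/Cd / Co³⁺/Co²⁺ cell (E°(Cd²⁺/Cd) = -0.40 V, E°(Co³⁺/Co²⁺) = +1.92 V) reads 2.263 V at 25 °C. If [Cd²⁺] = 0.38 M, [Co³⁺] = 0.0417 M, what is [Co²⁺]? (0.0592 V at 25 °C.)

From the Nernst equation, log Q = n(E° − E)/0.0592 = 2(2.32 − 2.263)/0.0592 = 1.926, so Q = 84.3.
With Q = [Cd²⁺]·[Co²⁺]^2/[Co³⁺]^2 and the known concentrations, [Co²⁺]^2 in the numerator gives [Co²⁺] = 0.62 M.

0.62 M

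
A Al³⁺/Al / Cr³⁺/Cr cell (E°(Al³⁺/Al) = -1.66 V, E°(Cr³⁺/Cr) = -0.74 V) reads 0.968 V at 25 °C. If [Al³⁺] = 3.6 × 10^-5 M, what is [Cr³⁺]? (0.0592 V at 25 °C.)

0.0097 M

From the Nernst equation, log Q = n(E° − E)/0.0592 = 3(0.92 − 0.968)/0.0592 = -2.432, so Q = 0.00369.
With Q = [Al³⁺]/[Cr³⁺] and the known concentrations, [Cr³⁺] in the denominator gives [Cr³⁺] = 0.0097 M.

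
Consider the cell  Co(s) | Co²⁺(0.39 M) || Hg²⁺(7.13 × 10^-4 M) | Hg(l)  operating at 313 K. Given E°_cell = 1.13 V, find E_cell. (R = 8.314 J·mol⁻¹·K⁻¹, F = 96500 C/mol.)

1.05 V

Balancing electrons gives n = 2; the reaction quotient is Q = [Co²⁺]/[Hg²⁺] = 547.
E = E° − (RT/nF) ln Q = 1.13 − (8.314×313)/(2×96500) × (6.304) = 1.130 − 0.085 = 1.045 V.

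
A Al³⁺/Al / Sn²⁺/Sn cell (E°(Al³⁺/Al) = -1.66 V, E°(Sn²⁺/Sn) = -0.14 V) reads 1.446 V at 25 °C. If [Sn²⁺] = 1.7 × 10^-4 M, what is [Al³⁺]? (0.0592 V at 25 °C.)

From the Nernst equation, log Q = n(E° − E)/0.0592 = 6(1.52 − 1.446)/0.0592 = 7.500, so Q = 3.16 × 10^7.
With Q = [Al³⁺]^2/[Sn²⁺]^3 and the known concentrations, [Al³⁺]^2 in the numerator gives [Al³⁺] = 0.012 M.

0.012 M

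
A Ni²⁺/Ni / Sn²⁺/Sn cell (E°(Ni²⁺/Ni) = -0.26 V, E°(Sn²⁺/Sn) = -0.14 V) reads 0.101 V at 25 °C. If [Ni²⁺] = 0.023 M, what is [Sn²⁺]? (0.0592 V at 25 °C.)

From the Nernst equation, log Q = n(E° − E)/0.0592 = 2(0.12 − 0.101)/0.0592 = 0.642, so Q = 4.38.
With Q = [Ni²⁺]/[Sn²⁺] and the known concentrations, [Sn²⁺] in the denominator gives [Sn²⁺] = 0.0052 M.

0.0052 M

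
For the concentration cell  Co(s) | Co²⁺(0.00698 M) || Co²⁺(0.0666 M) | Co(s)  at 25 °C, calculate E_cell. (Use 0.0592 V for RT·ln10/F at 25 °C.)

0.029 V

Both half-cells are Co²⁺/Co, so E°_cell = 0. The concentrated side is the cathode; the cell reaction moves Co²⁺ from high to low concentration with n = 2.
Q = [Co²⁺]_dilute/[Co²⁺]_conc = 0.00698/0.0666 = 0.105.
E = 0 − (0.0592/2) log Q = −(0.0592/2)(-0.980) = 0.0290 V.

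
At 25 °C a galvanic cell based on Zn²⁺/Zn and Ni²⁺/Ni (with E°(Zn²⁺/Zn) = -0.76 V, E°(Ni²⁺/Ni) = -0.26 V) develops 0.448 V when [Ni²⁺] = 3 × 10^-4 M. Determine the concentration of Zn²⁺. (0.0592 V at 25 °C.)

From the Nernst equation, log Q = n(E° − E)/0.0592 = 2(0.50 − 0.448)/0.0592 = 1.757, so Q = 57.1.
With Q = [Zn²⁺]/[Ni²⁺] and the known concentrations, [Zn²⁺] in the numerator gives [Zn²⁺] = 0.017 M.

0.017 M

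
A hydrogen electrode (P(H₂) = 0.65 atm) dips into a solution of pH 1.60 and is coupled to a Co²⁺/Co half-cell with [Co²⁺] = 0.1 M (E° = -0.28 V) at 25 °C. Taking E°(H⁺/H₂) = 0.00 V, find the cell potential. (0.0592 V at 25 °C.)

The hydrogen couple is the cathode, so E°_cell = 0.28 V; n = 2.
[H⁺] = 10^(−1.60) = 0.025 M, and Q = [Co²⁺]·P(H₂) / [H⁺]^2 = 103.
E = E° − (0.0592/2) log Q = 0.28 − (0.0592/2)(2.013) = 0.220 V.

0.22 V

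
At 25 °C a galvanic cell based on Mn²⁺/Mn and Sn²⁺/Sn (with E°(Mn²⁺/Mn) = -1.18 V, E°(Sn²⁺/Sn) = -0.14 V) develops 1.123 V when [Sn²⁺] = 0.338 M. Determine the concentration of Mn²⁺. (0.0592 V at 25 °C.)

5.3 × 10^-4 M

From the Nernst equation, log Q = n(E° − E)/0.0592 = 2(1.04 − 1.123)/0.0592 = -2.804, so Q = 0.00157.
With Q = [Mn²⁺]/[Sn²⁺] and the known concentrations, [Mn²⁺] in the numerator gives [Mn²⁺] = 5.3 × 10^-4 M.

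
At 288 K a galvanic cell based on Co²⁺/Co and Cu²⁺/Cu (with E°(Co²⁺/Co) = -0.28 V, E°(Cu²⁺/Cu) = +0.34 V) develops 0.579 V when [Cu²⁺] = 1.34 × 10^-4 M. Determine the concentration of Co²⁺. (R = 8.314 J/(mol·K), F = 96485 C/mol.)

From the Nernst equation, ln Q = nF(E° − E)/RT = 2×96485×(0.62 − 0.579)/(8.314×288) = 3.304, so Q = 27.2.
With Q = [Co²⁺]/[Cu²⁺] and the known concentrations, [Co²⁺] in the numerator gives [Co²⁺] = 0.0036 M.

0.0036 M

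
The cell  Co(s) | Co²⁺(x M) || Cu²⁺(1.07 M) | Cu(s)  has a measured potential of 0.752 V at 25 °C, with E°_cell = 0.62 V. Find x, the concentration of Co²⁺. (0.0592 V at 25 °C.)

3.7 × 10^-5 M

From the Nernst equation, log Q = n(E° − E)/0.0592 = 2(0.62 − 0.752)/0.0592 = -4.459, so Q = 3.47 × 10^-5.
With Q = [Co²⁺]/[Cu²⁺] and the known concentrations, [Co²⁺] in the numerator gives [Co²⁺] = 3.7 × 10^-5 M.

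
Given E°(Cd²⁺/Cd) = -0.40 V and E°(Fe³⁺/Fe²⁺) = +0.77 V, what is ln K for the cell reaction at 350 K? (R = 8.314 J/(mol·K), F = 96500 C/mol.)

E°_cell = +0.77 − (-0.40) = 1.17 V, with n = 2 electrons transferred.
At equilibrium E = 0, so the Nernst equation gives ln K = nFE°/RT = (2)(96500)(1.17)/((8.314)(350)) = 77.60.

ln K = 77.6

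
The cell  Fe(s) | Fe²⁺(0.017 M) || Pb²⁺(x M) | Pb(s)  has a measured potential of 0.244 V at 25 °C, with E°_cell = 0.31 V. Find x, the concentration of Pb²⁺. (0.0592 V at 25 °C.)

From the Nernst equation, log Q = n(E° − E)/0.0592 = 2(0.31 − 0.244)/0.0592 = 2.230, so Q = 170.
With Q = [Fe²⁺]/[Pb²⁺] and the known concentrations, [Pb²⁺] in the denominator gives [Pb²⁺] = 1 × 10^-4 M.

1 × 10^-4 M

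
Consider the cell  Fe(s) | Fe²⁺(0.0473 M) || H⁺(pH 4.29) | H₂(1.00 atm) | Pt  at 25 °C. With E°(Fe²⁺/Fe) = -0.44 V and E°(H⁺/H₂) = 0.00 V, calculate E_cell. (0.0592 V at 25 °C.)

0.23 V

The hydrogen couple is the cathode, so E°_cell = 0.44 V; n = 2.
[H⁺] = 10^(−4.29) = 5.1 × 10^-5 M, and Q = [Fe²⁺]·P(H₂) / [H⁺]^2 = 1.8 × 10^7.
E = E° − (0.0592/2) log Q = 0.44 − (0.0592/2)(7.255) = 0.225 V.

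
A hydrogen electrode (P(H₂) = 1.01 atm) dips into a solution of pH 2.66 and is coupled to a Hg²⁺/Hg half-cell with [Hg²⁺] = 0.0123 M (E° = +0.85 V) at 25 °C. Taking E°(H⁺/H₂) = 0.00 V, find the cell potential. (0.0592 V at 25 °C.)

The Hg²⁺/Hg couple is the cathode, so E°_cell = 0.85 V; n = 2.
[H⁺] = 10^(−2.66) = 0.0022 M, and Q = [H⁺]^2 / ([Hg²⁺]·P(H₂)) = 3.85 × 10^-4.
E = E° − (0.0592/2) log Q = 0.85 − (0.0592/2)(-3.414) = 0.951 V.

0.95 V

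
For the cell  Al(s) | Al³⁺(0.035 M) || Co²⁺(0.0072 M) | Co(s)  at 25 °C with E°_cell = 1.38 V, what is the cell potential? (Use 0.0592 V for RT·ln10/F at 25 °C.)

Balancing electrons gives n = 6; the reaction quotient is Q = [Al³⁺]^2/[Co²⁺]^3 = 3280.
At 25 °C, E = E° − (0.0592/n) log Q = 1.38 − (0.0592/6)(3.516) = 1.380 − 0.035 = 1.345 V.

1.35 V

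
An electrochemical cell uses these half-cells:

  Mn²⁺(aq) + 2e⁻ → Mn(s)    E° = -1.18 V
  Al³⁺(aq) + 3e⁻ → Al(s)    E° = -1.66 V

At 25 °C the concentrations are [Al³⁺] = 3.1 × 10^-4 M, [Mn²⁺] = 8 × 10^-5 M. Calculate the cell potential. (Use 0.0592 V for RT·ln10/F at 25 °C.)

The Mn²⁺/Mn couple has the higher reduction potential and acts as the cathode, so E°_cell = -1.18 − (-1.66) = 0.48 V.
Balancing electrons gives n = 6; the reaction quotient is Q = [Al³⁺]^2/[Mn²⁺]^3 = 1.88 × 10^5.
At 25 °C, E = E° − (0.0592/n) log Q = 0.48 − (0.0592/6)(5.273) = 0.480 − 0.052 = 0.428 V.

0.428 V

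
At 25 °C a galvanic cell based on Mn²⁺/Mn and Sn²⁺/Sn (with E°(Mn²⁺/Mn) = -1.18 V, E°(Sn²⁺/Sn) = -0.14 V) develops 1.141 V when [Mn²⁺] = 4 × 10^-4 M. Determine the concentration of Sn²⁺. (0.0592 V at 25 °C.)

1.0 M

From the Nernst equation, log Q = n(E° − E)/0.0592 = 2(1.04 − 1.141)/0.0592 = -3.412, so Q = 3.87 × 10^-4.
With Q = [Mn²⁺]/[Sn²⁺] and the known concentrations, [Sn²⁺] in the denominator gives [Sn²⁺] = 1.0 M.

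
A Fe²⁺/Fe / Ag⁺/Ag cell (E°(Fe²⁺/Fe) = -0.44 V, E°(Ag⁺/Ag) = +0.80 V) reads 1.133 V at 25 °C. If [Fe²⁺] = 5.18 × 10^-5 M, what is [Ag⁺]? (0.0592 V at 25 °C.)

1.1 × 10^-4 M

From the Nernst equation, log Q = n(E° − E)/0.0592 = 2(1.24 − 1.133)/0.0592 = 3.615, so Q = 4120.
With Q = [Fe²⁺]/[Ag⁺]^2 and the known concentrations, [Ag⁺]^2 in the denominator gives [Ag⁺] = 1.1 × 10^-4 M.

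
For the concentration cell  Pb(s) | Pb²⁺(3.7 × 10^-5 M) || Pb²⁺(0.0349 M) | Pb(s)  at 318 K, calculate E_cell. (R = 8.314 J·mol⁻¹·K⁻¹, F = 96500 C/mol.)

Both half-cells are Pb²⁺/Pb, so E°_cell = 0. The concentrated side is the cathode; the cell reaction moves Pb²⁺ from high to low concentration with n = 2.
Q = [Pb²⁺]_dilute/[Pb²⁺]_conc = 3.7 × 10^-5/0.0349 = 0.00106.
E = 0 − (RT/nF) ln Q = −((8.314×318)/(2×96500))(-6.849) = 0.0938 V.

0.094 V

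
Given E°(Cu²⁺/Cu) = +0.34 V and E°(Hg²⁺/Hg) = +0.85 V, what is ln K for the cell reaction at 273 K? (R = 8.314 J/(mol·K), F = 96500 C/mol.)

ln K = 43.4

E°_cell = +0.85 − (+0.34) = 0.51 V, with n = 2 electrons transferred.
At equilibrium E = 0, so the Nernst equation gives ln K = nFE°/RT = (2)(96500)(0.51)/((8.314)(273)) = 43.37.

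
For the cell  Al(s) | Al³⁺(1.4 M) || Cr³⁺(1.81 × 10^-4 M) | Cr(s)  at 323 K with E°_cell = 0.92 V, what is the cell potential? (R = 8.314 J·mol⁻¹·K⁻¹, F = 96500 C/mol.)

Balancing electrons gives n = 3; the reaction quotient is Q = [Al³⁺]/[Cr³⁺] = 7730.
E = E° − (RT/nF) ln Q = 0.92 − (8.314×323)/(3×96500) × (8.953) = 0.920 − 0.083 = 0.837 V.

0.837 V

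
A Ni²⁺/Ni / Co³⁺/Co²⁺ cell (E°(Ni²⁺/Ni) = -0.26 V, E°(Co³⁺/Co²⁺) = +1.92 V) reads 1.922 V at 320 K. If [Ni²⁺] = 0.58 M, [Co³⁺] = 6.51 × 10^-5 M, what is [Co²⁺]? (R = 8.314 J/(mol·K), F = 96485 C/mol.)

0.99 M

From the Nernst equation, ln Q = nF(E° − E)/RT = 2×96485×(2.18 − 1.922)/(8.314×320) = 18.713, so Q = 1.34 × 10^8.
With Q = [Ni²⁺]·[Co²⁺]^2/[Co³⁺]^2 and the known concentrations, [Co²⁺]^2 in the numerator gives [Co²⁺] = 0.99 M.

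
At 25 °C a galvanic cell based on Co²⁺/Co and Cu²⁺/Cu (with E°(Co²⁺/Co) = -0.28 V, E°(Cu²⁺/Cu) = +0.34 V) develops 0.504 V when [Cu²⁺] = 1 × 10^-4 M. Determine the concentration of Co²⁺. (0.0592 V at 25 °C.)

0.83 M

From the Nernst equation, log Q = n(E° − E)/0.0592 = 2(0.62 − 0.504)/0.0592 = 3.919, so Q = 8300.
With Q = [Co²⁺]/[Cu²⁺] and the known concentrations, [Co²⁺] in the numerator gives [Co²⁺] = 0.83 M.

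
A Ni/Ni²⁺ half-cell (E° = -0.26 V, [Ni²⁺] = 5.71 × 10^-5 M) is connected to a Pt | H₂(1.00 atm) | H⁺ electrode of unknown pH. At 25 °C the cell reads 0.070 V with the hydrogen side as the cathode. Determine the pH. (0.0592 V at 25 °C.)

pH = 5.33

E°_cell = 0.26 V and n = 2.
log Q = n(E° − E)/0.0592 = 2×(0.26 − 0.070)/0.0592 = 6.419.
With Q = [Ni²⁺]·P(H₂) / [H⁺]^2, solving for [H⁺] gives log[H⁺] = -5.331, so pH = 5.33.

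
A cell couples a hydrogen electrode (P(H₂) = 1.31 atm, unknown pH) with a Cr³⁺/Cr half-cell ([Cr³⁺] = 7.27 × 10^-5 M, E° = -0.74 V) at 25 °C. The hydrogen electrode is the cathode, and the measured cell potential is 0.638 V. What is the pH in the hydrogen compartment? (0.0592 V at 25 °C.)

pH = 3.04

E°_cell = 0.74 V and n = 6.
log Q = n(E° − E)/0.0592 = 6×(0.74 − 0.638)/0.0592 = 10.338.
With Q = [Cr³⁺]^2·P(H₂)^3 / [H⁺]^6, solving for [H⁺] gives log[H⁺] = -3.044, so pH = 3.04.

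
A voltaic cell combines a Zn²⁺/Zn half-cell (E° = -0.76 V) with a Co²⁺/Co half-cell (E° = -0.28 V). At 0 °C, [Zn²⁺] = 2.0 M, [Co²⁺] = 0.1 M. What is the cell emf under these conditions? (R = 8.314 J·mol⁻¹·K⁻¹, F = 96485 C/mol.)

0.445 V

The Co²⁺/Co couple has the higher reduction potential and acts as the cathode, so E°_cell = -0.28 − (-0.76) = 0.48 V.
Balancing electrons gives n = 2; the reaction quotient is Q = [Zn²⁺]/[Co²⁺] = 20.0.
E = E° − (RT/nF) ln Q = 0.48 − (8.314×273)/(2×96485) × (2.996) = 0.480 − 0.035 = 0.445 V.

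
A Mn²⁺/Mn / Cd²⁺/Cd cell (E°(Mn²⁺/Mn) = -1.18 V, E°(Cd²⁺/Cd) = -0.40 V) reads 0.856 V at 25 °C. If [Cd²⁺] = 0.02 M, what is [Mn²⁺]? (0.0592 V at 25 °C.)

From the Nernst equation, log Q = n(E° − E)/0.0592 = 2(0.78 − 0.856)/0.0592 = -2.568, so Q = 0.00271.
With Q = [Mn²⁺]/[Cd²⁺] and the known concentrations, [Mn²⁺] in the numerator gives [Mn²⁺] = 5.4 × 10^-5 M.

5.4 × 10^-5 M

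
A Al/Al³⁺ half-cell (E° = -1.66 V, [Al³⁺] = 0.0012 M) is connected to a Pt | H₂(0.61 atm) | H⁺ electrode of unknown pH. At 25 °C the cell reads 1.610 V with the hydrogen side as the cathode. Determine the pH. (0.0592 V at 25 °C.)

E°_cell = 1.66 V and n = 6.
log Q = n(E° − E)/0.0592 = 6×(1.66 − 1.610)/0.0592 = 5.068.
With Q = [Al³⁺]^2·P(H₂)^3 / [H⁺]^6, solving for [H⁺] gives log[H⁺] = -1.926, so pH = 1.93.

pH = 1.93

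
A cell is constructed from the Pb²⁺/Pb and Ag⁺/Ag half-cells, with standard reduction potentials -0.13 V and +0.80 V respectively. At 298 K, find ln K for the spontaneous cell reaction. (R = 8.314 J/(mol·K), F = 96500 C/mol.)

ln K = 72.4

E°_cell = +0.80 − (-0.13) = 0.93 V, with n = 2 electrons transferred.
At equilibrium E = 0, so the Nernst equation gives ln K = nFE°/RT = (2)(96500)(0.93)/((8.314)(298)) = 72.45.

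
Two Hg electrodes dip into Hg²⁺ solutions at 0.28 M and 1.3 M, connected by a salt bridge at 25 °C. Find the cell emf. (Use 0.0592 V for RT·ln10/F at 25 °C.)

Both half-cells are Hg²⁺/Hg, so E°_cell = 0. The concentrated side is the cathode; the cell reaction moves Hg²⁺ from high to low concentration with n = 2.
Q = [Hg²⁺]_dilute/[Hg²⁺]_conc = 0.28/1.3 = 0.215.
E = 0 − (0.0592/2) log Q = −(0.0592/2)(-0.667) = 0.0197 V.

0.020 V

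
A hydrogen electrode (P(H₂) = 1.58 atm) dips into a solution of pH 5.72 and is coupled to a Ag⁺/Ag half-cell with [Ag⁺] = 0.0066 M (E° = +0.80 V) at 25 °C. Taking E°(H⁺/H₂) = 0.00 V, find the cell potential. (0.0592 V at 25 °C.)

The Ag⁺/Ag couple is the cathode, so E°_cell = 0.80 V; n = 2.
[H⁺] = 10^(−5.72) = 1.9 × 10^-6 M, and Q = [H⁺]^2 / ([Ag⁺]^2·P(H₂)) = 5.28 × 10^-8.
E = E° − (0.0592/2) log Q = 0.80 − (0.0592/2)(-7.278) = 1.015 V.

1.02 V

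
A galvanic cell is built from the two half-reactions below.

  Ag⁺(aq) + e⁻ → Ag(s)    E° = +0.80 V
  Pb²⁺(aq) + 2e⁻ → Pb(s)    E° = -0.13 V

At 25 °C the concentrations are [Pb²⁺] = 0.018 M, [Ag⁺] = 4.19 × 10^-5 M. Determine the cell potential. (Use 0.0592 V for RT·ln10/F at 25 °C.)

The Ag⁺/Ag couple has the higher reduction potential and acts as the cathode, so E°_cell = +0.80 − (-0.13) = 0.93 V.
Balancing electrons gives n = 2; the reaction quotient is Q = [Pb²⁺]/[Ag⁺]^2 = 1.03 × 10^7.
At 25 °C, E = E° − (0.0592/n) log Q = 0.93 − (0.0592/2)(7.011) = 0.930 − 0.208 = 0.722 V.

0.722 V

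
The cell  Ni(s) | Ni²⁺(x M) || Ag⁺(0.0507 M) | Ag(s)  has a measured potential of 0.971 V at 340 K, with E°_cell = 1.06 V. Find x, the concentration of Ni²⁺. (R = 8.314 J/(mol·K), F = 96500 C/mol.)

From the Nernst equation, ln Q = nF(E° − E)/RT = 2×96500×(1.06 − 0.971)/(8.314×340) = 6.077, so Q = 436.
With Q = [Ni²⁺]/[Ag⁺]^2 and the known concentrations, [Ni²⁺] in the numerator gives [Ni²⁺] = 1.1 M.

1.1 M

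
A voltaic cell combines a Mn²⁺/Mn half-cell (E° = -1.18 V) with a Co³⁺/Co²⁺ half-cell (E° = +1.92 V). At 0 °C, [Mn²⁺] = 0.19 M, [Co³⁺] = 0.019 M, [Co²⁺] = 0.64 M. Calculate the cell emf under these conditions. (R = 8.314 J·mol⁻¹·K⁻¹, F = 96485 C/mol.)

The Co³⁺/Co²⁺ couple has the higher reduction potential and acts as the cathode, so E°_cell = +1.92 − (-1.18) = 3.10 V.
Balancing electrons gives n = 2; the reaction quotient is Q = [Mn²⁺]·[Co²⁺]^2/[Co³⁺]^2 = 216.
E = E° − (RT/nF) ln Q = 3.10 − (8.314×273)/(2×96485) × (5.373) = 3.100 − 0.063 = 3.037 V.

3.04 V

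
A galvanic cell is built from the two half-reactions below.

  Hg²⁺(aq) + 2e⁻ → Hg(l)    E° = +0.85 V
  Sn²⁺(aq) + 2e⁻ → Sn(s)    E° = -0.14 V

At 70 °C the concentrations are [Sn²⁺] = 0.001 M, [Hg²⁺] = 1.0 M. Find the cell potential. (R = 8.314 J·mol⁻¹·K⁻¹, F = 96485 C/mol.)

The Hg²⁺/Hg couple has the higher reduction potential and acts as the cathode, so E°_cell = +0.85 − (-0.14) = 0.99 V.
Balancing electrons gives n = 2; the reaction quotient is Q = [Sn²⁺]/[Hg²⁺] = 0.00100.
E = E° − (RT/nF) ln Q = 0.99 − (8.314×343)/(2×96485) × (-6.908) = 0.990 + 0.102 = 1.092 V.

1.09 V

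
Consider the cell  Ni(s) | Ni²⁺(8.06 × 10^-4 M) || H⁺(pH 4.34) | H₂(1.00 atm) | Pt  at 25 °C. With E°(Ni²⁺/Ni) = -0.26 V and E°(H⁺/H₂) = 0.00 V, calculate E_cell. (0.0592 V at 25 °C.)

0.095 V

The hydrogen couple is the cathode, so E°_cell = 0.26 V; n = 2.
[H⁺] = 10^(−4.34) = 4.6 × 10^-5 M, and Q = [Ni²⁺]·P(H₂) / [H⁺]^2 = 3.86 × 10^5.
E = E° − (0.0592/2) log Q = 0.26 − (0.0592/2)(5.586) = 0.095 V.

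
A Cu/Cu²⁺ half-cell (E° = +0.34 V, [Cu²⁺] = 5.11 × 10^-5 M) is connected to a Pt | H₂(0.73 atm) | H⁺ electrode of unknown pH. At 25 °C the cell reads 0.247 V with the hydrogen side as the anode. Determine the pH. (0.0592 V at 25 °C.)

pH = 0.64

E°_cell = 0.34 V and n = 2.
log Q = n(E° − E)/0.0592 = 2×(0.34 − 0.247)/0.0592 = 3.142.
With Q = [H⁺]^2 / ([Cu²⁺]·P(H₂)), solving for [H⁺] gives log[H⁺] = -0.643, so pH = 0.64.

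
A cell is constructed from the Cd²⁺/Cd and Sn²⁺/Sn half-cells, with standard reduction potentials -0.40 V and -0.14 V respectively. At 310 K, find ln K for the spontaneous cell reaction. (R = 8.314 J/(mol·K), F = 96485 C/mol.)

E°_cell = -0.14 − (-0.40) = 0.26 V, with n = 2 electrons transferred.
At equilibrium E = 0, so the Nernst equation gives ln K = nFE°/RT = (2)(96485)(0.26)/((8.314)(310)) = 19.47.

ln K = 19.5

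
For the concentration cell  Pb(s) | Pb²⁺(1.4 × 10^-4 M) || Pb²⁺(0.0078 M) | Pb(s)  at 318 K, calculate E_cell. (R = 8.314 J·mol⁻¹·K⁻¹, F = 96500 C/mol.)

Both half-cells are Pb²⁺/Pb, so E°_cell = 0. The concentrated side is the cathode; the cell reaction moves Pb²⁺ from high to low concentration with n = 2.
Q = [Pb²⁺]_dilute/[Pb²⁺]_conc = 1.4 × 10^-4/0.0078 = 0.0179.
E = 0 − (RT/nF) ln Q = −((8.314×318)/(2×96500))(-4.020) = 0.0551 V.

0.055 V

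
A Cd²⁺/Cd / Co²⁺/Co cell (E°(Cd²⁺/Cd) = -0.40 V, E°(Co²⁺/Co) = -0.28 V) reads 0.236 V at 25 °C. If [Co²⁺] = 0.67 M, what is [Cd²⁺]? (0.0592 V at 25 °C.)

From the Nernst equation, log Q = n(E° − E)/0.0592 = 2(0.12 − 0.236)/0.0592 = -3.919, so Q = 1.21 × 10^-4.
With Q = [Cd²⁺]/[Co²⁺] and the known concentrations, [Cd²⁺] in the numerator gives [Cd²⁺] = 8.1 × 10^-5 M.

8.1 × 10^-5 M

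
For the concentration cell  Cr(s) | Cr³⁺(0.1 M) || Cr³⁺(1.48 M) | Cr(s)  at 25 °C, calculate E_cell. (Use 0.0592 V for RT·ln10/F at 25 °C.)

Both half-cells are Cr³⁺/Cr, so E°_cell = 0. The concentrated side is the cathode; the cell reaction moves Cr³⁺ from high to low concentration with n = 3.
Q = [Cr³⁺]_dilute/[Cr³⁺]_conc = 0.1/1.48 = 0.0676.
E = 0 − (0.0592/3) log Q = −(0.0592/3)(-1.170) = 0.0231 V.

0.023 V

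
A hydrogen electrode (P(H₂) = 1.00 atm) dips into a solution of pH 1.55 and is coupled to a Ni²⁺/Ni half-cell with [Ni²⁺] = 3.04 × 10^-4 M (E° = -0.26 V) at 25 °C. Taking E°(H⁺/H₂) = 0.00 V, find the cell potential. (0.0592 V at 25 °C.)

0.27 V

The hydrogen couple is the cathode, so E°_cell = 0.26 V; n = 2.
[H⁺] = 10^(−1.55) = 0.028 M, and Q = [Ni²⁺]·P(H₂) / [H⁺]^2 = 0.383.
E = E° − (0.0592/2) log Q = 0.26 − (0.0592/2)(-0.417) = 0.272 V.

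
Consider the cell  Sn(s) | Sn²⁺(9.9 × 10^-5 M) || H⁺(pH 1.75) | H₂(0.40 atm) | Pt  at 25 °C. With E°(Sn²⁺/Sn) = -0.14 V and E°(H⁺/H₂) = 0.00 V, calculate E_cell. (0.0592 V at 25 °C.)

The hydrogen couple is the cathode, so E°_cell = 0.14 V; n = 2.
[H⁺] = 10^(−1.75) = 0.018 M, and Q = [Sn²⁺]·P(H₂) / [H⁺]^2 = 0.125.
E = E° − (0.0592/2) log Q = 0.14 − (0.0592/2)(-0.902) = 0.167 V.

0.17 V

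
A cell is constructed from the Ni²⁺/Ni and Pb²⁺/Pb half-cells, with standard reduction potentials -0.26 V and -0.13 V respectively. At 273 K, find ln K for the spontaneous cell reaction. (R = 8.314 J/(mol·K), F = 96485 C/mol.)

ln K = 11.1

E°_cell = -0.13 − (-0.26) = 0.13 V, with n = 2 electrons transferred.
At equilibrium E = 0, so the Nernst equation gives ln K = nFE°/RT = (2)(96485)(0.13)/((8.314)(273)) = 11.05.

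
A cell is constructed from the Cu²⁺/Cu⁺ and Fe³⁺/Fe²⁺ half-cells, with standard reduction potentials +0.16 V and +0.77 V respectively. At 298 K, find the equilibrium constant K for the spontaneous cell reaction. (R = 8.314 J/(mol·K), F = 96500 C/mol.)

E°_cell = +0.77 − (+0.16) = 0.61 V, with n = 1 electron transferred.
At equilibrium E = 0, so the Nernst equation gives ln K = nFE°/RT = (1)(96500)(0.61)/((8.314)(298)) = 23.76.
K = e^23.76 = 2.1 × 10^10.

2.1 × 10^10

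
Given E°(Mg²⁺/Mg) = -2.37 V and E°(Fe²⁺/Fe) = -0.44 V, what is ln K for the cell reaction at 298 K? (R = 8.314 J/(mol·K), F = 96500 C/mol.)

ln K = 150.3

E°_cell = -0.44 − (-2.37) = 1.93 V, with n = 2 electrons transferred.
At equilibrium E = 0, so the Nernst equation gives ln K = nFE°/RT = (2)(96500)(1.93)/((8.314)(298)) = 150.34.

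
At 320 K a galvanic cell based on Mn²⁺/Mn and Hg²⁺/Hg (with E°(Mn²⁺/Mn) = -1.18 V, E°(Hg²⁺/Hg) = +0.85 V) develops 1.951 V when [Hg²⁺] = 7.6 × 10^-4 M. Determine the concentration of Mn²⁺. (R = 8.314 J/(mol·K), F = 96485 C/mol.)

0.23 M

From the Nernst equation, ln Q = nF(E° − E)/RT = 2×96485×(2.03 − 1.951)/(8.314×320) = 5.730, so Q = 308.
With Q = [Mn²⁺]/[Hg²⁺] and the known concentrations, [Mn²⁺] in the numerator gives [Mn²⁺] = 0.23 M.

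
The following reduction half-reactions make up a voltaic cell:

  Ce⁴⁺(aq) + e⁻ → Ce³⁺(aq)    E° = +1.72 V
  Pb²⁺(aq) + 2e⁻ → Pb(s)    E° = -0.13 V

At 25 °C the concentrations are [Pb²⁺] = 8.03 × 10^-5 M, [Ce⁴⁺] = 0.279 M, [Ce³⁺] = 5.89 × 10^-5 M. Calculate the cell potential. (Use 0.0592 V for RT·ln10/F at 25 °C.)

2.19 V

The Ce⁴⁺/Ce³⁺ couple has the higher reduction potential and acts as the cathode, so E°_cell = +1.72 − (-0.13) = 1.85 V.
Balancing electrons gives n = 2; the reaction quotient is Q = [Pb²⁺]·[Ce³⁺]^2/[Ce⁴⁺]^2 = 3.58 × 10^-12.
At 25 °C, E = E° − (0.0592/n) log Q = 1.85 − (0.0592/2)(-11.446) = 1.850 + 0.339 = 2.189 V.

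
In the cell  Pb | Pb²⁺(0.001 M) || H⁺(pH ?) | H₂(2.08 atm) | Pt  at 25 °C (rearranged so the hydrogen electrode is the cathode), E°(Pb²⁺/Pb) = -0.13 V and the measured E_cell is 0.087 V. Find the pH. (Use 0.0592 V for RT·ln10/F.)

pH = 2.07

E°_cell = 0.13 V and n = 2.
log Q = n(E° − E)/0.0592 = 2×(0.13 − 0.087)/0.0592 = 1.453.
With Q = [Pb²⁺]·P(H₂) / [H⁺]^2, solving for [H⁺] gives log[H⁺] = -2.067, so pH = 2.07.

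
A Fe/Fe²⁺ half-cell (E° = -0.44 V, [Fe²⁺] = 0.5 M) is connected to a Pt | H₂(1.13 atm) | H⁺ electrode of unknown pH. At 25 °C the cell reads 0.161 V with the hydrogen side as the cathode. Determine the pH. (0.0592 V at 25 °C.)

E°_cell = 0.44 V and n = 2.
log Q = n(E° − E)/0.0592 = 2×(0.44 − 0.161)/0.0592 = 9.426.
With Q = [Fe²⁺]·P(H₂) / [H⁺]^2, solving for [H⁺] gives log[H⁺] = -4.837, so pH = 4.84.

pH = 4.84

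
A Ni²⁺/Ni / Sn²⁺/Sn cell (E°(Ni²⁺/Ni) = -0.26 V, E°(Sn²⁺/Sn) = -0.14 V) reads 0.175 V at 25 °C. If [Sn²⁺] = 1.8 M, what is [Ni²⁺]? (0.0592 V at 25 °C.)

From the Nernst equation, log Q = n(E° − E)/0.0592 = 2(0.12 − 0.175)/0.0592 = -1.858, so Q = 0.0139.
With Q = [Ni²⁺]/[Sn²⁺] and the known concentrations, [Ni²⁺] in the numerator gives [Ni²⁺] = 0.025 M.

0.025 M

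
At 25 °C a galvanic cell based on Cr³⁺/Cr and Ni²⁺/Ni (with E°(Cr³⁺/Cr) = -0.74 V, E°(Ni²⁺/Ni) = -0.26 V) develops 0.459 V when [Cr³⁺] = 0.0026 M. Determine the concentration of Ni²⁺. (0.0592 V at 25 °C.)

From the Nernst equation, log Q = n(E° − E)/0.0592 = 6(0.48 − 0.459)/0.0592 = 2.128, so Q = 134.
With Q = [Cr³⁺]^2/[Ni²⁺]^3 and the known concentrations, [Ni²⁺]^3 in the denominator gives [Ni²⁺] = 0.0037 M.

0.0037 M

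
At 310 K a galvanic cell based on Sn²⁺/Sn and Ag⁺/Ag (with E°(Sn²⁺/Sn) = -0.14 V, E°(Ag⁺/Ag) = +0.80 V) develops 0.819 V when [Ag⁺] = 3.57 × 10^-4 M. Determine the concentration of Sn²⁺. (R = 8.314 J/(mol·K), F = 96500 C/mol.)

0.0011 M

From the Nernst equation, ln Q = nF(E° − E)/RT = 2×96500×(0.94 − 0.819)/(8.314×310) = 9.061, so Q = 8610.
With Q = [Sn²⁺]/[Ag⁺]^2 and the known concentrations, [Sn²⁺] in the numerator gives [Sn²⁺] = 0.0011 M.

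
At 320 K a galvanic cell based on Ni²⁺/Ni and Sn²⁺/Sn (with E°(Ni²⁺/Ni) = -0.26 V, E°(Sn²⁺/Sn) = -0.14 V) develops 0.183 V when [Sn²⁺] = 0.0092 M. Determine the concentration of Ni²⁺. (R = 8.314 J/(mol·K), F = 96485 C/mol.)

9.5 × 10^-5 M

From the Nernst equation, ln Q = nF(E° − E)/RT = 2×96485×(0.12 − 0.183)/(8.314×320) = -4.570, so Q = 0.0104.
With Q = [Ni²⁺]/[Sn²⁺] and the known concentrations, [Ni²⁺] in the numerator gives [Ni²⁺] = 9.5 × 10^-5 M.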